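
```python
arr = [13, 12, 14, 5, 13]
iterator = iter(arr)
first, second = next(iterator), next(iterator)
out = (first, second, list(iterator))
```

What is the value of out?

Step 1: Create iterator over [13, 12, 14, 5, 13].
Step 2: first = 13, second = 12.
Step 3: Remaining elements: [14, 5, 13].
Therefore out = (13, 12, [14, 5, 13]).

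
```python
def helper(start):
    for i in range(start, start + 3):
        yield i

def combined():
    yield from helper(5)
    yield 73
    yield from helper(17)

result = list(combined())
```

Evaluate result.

Step 1: combined() delegates to helper(5):
  yield 5
  yield 6
  yield 7
Step 2: yield 73
Step 3: Delegates to helper(17):
  yield 17
  yield 18
  yield 19
Therefore result = [5, 6, 7, 73, 17, 18, 19].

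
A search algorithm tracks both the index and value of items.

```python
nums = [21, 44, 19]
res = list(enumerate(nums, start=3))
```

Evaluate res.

Step 1: enumerate with start=3:
  (3, 21)
  (4, 44)
  (5, 19)
Therefore res = [(3, 21), (4, 44), (5, 19)].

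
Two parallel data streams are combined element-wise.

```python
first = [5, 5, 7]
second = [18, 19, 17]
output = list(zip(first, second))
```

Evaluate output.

Step 1: zip pairs elements at same index:
  Index 0: (5, 18)
  Index 1: (5, 19)
  Index 2: (7, 17)
Therefore output = [(5, 18), (5, 19), (7, 17)].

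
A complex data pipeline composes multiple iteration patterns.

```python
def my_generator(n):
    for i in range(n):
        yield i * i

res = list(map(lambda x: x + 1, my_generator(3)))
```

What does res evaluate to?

Step 1: my_generator(3) yields squares: [0, 1, 4].
Step 2: map adds 1 to each: [1, 2, 5].
Therefore res = [1, 2, 5].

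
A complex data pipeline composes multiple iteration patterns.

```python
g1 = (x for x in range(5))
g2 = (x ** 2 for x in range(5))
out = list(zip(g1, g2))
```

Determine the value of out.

Step 1: g1 produces [0, 1, 2, 3, 4].
Step 2: g2 produces [0, 1, 4, 9, 16].
Step 3: zip pairs them: [(0, 0), (1, 1), (2, 4), (3, 9), (4, 16)].
Therefore out = [(0, 0), (1, 1), (2, 4), (3, 9), (4, 16)].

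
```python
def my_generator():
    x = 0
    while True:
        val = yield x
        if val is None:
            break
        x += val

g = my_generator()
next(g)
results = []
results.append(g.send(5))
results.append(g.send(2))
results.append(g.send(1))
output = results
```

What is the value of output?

Step 1: next(g) -> yield 0.
Step 2: send(5) -> x = 5, yield 5.
Step 3: send(2) -> x = 7, yield 7.
Step 4: send(1) -> x = 8, yield 8.
Therefore output = [5, 7, 8].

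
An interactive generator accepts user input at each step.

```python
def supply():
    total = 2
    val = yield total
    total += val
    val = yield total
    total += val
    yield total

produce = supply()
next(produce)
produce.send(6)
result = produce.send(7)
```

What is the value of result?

Step 1: next() -> yield total=2.
Step 2: send(6) -> val=6, total = 2+6 = 8, yield 8.
Step 3: send(7) -> val=7, total = 8+7 = 15, yield 15.
Therefore result = 15.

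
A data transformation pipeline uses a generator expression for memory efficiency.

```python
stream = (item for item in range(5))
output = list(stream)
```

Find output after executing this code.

Step 1: Generator expression iterates range(5): [0, 1, 2, 3, 4].
Step 2: list() collects all values.
Therefore output = [0, 1, 2, 3, 4].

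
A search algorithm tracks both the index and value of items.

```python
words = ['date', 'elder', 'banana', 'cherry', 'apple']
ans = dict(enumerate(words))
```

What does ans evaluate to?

Step 1: enumerate pairs indices with words:
  0 -> 'date'
  1 -> 'elder'
  2 -> 'banana'
  3 -> 'cherry'
  4 -> 'apple'
Therefore ans = {0: 'date', 1: 'elder', 2: 'banana', 3: 'cherry', 4: 'apple'}.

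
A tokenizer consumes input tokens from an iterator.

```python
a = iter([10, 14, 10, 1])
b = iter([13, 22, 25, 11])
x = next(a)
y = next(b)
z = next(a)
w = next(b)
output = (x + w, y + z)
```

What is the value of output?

Step 1: a iterates [10, 14, 10, 1], b iterates [13, 22, 25, 11].
Step 2: x = next(a) = 10, y = next(b) = 13.
Step 3: z = next(a) = 14, w = next(b) = 22.
Step 4: output = (10 + 22, 13 + 14) = (32, 27).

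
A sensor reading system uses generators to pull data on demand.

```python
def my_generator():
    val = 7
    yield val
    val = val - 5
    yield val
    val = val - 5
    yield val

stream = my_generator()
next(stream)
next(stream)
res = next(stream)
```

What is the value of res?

Step 1: Trace through generator execution:
  Yield 1: val starts at 7, yield 7
  Yield 2: val = 7 - 5 = 2, yield 2
  Yield 3: val = 2 - 5 = -3, yield -3
Step 2: First next() gets 7, second next() gets the second value, third next() yields -3.
Therefore res = -3.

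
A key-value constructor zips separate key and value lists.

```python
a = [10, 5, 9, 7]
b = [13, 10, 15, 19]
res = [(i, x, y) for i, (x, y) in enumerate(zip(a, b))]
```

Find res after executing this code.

Step 1: enumerate(zip(a, b)) gives index with paired elements:
  i=0: (10, 13)
  i=1: (5, 10)
  i=2: (9, 15)
  i=3: (7, 19)
Therefore res = [(0, 10, 13), (1, 5, 10), (2, 9, 15), (3, 7, 19)].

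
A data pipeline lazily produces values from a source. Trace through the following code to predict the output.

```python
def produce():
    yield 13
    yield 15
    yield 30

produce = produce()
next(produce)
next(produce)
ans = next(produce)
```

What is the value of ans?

Step 1: produce() creates a generator.
Step 2: next(produce) yields 13 (consumed and discarded).
Step 3: next(produce) yields 15 (consumed and discarded).
Step 4: next(produce) yields 30, assigned to ans.
Therefore ans = 30.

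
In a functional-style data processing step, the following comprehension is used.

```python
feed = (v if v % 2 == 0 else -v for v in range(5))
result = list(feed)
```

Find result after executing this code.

Step 1: For each v in range(5), yield v if even, else -v:
  v=0: even, yield 0
  v=1: odd, yield -1
  v=2: even, yield 2
  v=3: odd, yield -3
  v=4: even, yield 4
Therefore result = [0, -1, 2, -3, 4].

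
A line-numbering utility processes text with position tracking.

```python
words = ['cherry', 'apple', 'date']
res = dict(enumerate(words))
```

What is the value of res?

Step 1: enumerate pairs indices with words:
  0 -> 'cherry'
  1 -> 'apple'
  2 -> 'date'
Therefore res = {0: 'cherry', 1: 'apple', 2: 'date'}.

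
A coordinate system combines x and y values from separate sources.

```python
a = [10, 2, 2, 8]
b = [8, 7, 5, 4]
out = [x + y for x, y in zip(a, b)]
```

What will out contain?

Step 1: Add corresponding elements:
  10 + 8 = 18
  2 + 7 = 9
  2 + 5 = 7
  8 + 4 = 12
Therefore out = [18, 9, 7, 12].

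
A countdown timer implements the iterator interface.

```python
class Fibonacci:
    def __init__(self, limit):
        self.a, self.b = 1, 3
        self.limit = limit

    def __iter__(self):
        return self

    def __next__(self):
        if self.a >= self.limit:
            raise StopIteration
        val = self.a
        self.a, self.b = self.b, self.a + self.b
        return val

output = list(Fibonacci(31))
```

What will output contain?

Step 1: Fibonacci-like sequence (a=1, b=3) until >= 31:
  Yield 1, then a,b = 3,4
  Yield 3, then a,b = 4,7
  Yield 4, then a,b = 7,11
  Yield 7, then a,b = 11,18
  Yield 11, then a,b = 18,29
  Yield 18, then a,b = 29,47
  Yield 29, then a,b = 47,76
Step 2: 47 >= 31, stop.
Therefore output = [1, 3, 4, 7, 11, 18, 29].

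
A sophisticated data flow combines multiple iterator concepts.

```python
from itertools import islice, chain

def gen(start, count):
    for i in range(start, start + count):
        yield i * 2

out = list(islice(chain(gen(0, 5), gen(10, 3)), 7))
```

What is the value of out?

Step 1: gen(0, 5) yields [0, 2, 4, 6, 8].
Step 2: gen(10, 3) yields [20, 22, 24].
Step 3: chain concatenates: [0, 2, 4, 6, 8, 20, 22, 24].
Step 4: islice takes first 7: [0, 2, 4, 6, 8, 20, 22].
Therefore out = [0, 2, 4, 6, 8, 20, 22].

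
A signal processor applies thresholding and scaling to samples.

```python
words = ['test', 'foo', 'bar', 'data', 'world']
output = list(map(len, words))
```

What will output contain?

Step 1: Map len() to each word:
  'test' -> 4
  'foo' -> 3
  'bar' -> 3
  'data' -> 4
  'world' -> 5
Therefore output = [4, 3, 3, 4, 5].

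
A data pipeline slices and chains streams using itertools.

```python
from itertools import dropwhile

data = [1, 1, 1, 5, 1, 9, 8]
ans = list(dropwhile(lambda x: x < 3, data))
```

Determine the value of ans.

Step 1: dropwhile drops elements while < 3:
  1 < 3: dropped
  1 < 3: dropped
  1 < 3: dropped
  5: kept (dropping stopped)
Step 2: Remaining elements kept regardless of condition.
Therefore ans = [5, 1, 9, 8].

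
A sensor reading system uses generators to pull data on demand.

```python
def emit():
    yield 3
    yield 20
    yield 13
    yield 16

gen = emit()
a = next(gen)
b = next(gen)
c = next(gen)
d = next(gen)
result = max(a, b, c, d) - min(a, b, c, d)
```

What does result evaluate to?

Step 1: Create generator and consume all values:
  a = next(gen) = 3
  b = next(gen) = 20
  c = next(gen) = 13
  d = next(gen) = 16
Step 2: max = 20, min = 3, result = 20 - 3 = 17.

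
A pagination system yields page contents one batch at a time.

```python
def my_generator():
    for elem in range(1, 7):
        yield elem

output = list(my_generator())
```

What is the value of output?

Step 1: The generator yields each value from range(1, 7).
Step 2: list() consumes all yields: [1, 2, 3, 4, 5, 6].
Therefore output = [1, 2, 3, 4, 5, 6].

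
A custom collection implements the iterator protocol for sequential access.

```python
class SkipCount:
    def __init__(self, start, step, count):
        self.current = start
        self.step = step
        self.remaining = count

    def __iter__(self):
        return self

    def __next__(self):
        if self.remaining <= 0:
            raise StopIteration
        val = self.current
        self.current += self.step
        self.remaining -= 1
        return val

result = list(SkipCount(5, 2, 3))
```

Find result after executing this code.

Step 1: SkipCount starts at 5, increments by 2, for 3 steps:
  Yield 5, then current += 2
  Yield 7, then current += 2
  Yield 9, then current += 2
Therefore result = [5, 7, 9].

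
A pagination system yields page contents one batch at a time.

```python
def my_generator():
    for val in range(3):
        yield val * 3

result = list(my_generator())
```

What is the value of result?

Step 1: For each val in range(3), yield val * 3:
  val=0: yield 0 * 3 = 0
  val=1: yield 1 * 3 = 3
  val=2: yield 2 * 3 = 6
Therefore result = [0, 3, 6].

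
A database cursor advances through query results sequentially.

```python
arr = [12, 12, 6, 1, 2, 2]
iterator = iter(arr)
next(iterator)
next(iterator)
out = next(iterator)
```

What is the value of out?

Step 1: Create iterator over [12, 12, 6, 1, 2, 2].
Step 2: next() consumes 12.
Step 3: next() consumes 12.
Step 4: next() returns 6.
Therefore out = 6.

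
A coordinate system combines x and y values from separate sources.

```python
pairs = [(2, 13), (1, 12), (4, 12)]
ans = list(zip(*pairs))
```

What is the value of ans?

Step 1: zip(*pairs) transposes: unzips [(2, 13), (1, 12), (4, 12)] into separate sequences.
Step 2: First elements: (2, 1, 4), second elements: (13, 12, 12).
Therefore ans = [(2, 1, 4), (13, 12, 12)].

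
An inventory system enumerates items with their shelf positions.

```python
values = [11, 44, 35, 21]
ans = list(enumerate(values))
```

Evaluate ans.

Step 1: enumerate pairs each element with its index:
  (0, 11)
  (1, 44)
  (2, 35)
  (3, 21)
Therefore ans = [(0, 11), (1, 44), (2, 35), (3, 21)].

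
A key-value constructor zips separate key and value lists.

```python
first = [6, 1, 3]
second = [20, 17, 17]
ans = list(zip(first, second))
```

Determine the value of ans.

Step 1: zip pairs elements at same index:
  Index 0: (6, 20)
  Index 1: (1, 17)
  Index 2: (3, 17)
Therefore ans = [(6, 20), (1, 17), (3, 17)].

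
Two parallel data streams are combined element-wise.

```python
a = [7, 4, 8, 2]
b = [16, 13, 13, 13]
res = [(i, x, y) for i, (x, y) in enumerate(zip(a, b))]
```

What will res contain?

Step 1: enumerate(zip(a, b)) gives index with paired elements:
  i=0: (7, 16)
  i=1: (4, 13)
  i=2: (8, 13)
  i=3: (2, 13)
Therefore res = [(0, 7, 16), (1, 4, 13), (2, 8, 13), (3, 2, 13)].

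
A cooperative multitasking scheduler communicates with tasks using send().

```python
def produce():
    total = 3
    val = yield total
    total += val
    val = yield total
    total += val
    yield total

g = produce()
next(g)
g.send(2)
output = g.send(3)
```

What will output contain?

Step 1: next() -> yield total=3.
Step 2: send(2) -> val=2, total = 3+2 = 5, yield 5.
Step 3: send(3) -> val=3, total = 5+3 = 8, yield 8.
Therefore output = 8.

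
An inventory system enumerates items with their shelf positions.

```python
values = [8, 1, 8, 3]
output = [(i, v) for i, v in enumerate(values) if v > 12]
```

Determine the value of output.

Step 1: Filter enumerate([8, 1, 8, 3]) keeping v > 12:
  (0, 8): 8 <= 12, excluded
  (1, 1): 1 <= 12, excluded
  (2, 8): 8 <= 12, excluded
  (3, 3): 3 <= 12, excluded
Therefore output = [].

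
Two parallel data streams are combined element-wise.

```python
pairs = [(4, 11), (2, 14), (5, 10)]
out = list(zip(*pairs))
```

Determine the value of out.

Step 1: zip(*pairs) transposes: unzips [(4, 11), (2, 14), (5, 10)] into separate sequences.
Step 2: First elements: (4, 2, 5), second elements: (11, 14, 10).
Therefore out = [(4, 2, 5), (11, 14, 10)].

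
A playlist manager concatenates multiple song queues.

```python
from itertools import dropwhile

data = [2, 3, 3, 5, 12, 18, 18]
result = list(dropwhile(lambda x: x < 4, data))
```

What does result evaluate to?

Step 1: dropwhile drops elements while < 4:
  2 < 4: dropped
  3 < 4: dropped
  3 < 4: dropped
  5: kept (dropping stopped)
Step 2: Remaining elements kept regardless of condition.
Therefore result = [5, 12, 18, 18].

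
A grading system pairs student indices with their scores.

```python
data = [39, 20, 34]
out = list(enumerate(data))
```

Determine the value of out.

Step 1: enumerate pairs each element with its index:
  (0, 39)
  (1, 20)
  (2, 34)
Therefore out = [(0, 39), (1, 20), (2, 34)].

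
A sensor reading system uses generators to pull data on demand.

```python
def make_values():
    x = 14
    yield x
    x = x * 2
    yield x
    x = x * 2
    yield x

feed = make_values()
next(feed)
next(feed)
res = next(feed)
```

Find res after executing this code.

Step 1: Trace through generator execution:
  Yield 1: x starts at 14, yield 14
  Yield 2: x = 14 * 2 = 28, yield 28
  Yield 3: x = 28 * 2 = 56, yield 56
Step 2: First next() gets 14, second next() gets the second value, third next() yields 56.
Therefore res = 56.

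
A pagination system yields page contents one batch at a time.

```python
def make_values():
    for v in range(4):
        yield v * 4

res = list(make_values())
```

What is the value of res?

Step 1: For each v in range(4), yield v * 4:
  v=0: yield 0 * 4 = 0
  v=1: yield 1 * 4 = 4
  v=2: yield 2 * 4 = 8
  v=3: yield 3 * 4 = 12
Therefore res = [0, 4, 8, 12].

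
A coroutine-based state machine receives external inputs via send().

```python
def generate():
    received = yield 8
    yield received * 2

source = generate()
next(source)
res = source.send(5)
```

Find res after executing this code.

Step 1: next(source) advances to first yield, producing 8.
Step 2: send(5) resumes, received = 5.
Step 3: yield received * 2 = 5 * 2 = 10.
Therefore res = 10.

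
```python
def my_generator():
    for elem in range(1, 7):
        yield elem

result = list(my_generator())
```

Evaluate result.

Step 1: The generator yields each value from range(1, 7).
Step 2: list() consumes all yields: [1, 2, 3, 4, 5, 6].
Therefore result = [1, 2, 3, 4, 5, 6].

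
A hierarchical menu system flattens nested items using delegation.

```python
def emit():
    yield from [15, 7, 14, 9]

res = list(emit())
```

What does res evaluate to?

Step 1: yield from delegates to the iterable, yielding each element.
Step 2: Collected values: [15, 7, 14, 9].
Therefore res = [15, 7, 14, 9].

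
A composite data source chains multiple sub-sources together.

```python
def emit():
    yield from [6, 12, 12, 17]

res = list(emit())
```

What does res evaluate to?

Step 1: yield from delegates to the iterable, yielding each element.
Step 2: Collected values: [6, 12, 12, 17].
Therefore res = [6, 12, 12, 17].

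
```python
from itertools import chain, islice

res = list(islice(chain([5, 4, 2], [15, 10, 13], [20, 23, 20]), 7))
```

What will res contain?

Step 1: chain([5, 4, 2], [15, 10, 13], [20, 23, 20]) = [5, 4, 2, 15, 10, 13, 20, 23, 20].
Step 2: islice takes first 7 elements: [5, 4, 2, 15, 10, 13, 20].
Therefore res = [5, 4, 2, 15, 10, 13, 20].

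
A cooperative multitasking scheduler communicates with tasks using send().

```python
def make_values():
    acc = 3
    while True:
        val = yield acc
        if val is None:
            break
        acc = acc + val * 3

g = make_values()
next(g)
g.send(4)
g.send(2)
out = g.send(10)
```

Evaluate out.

Step 1: next() -> yield acc=3.
Step 2: send(4) -> val=4, acc = 3 + 4*3 = 15, yield 15.
Step 3: send(2) -> val=2, acc = 15 + 2*3 = 21, yield 21.
Step 4: send(10) -> val=10, acc = 21 + 10*3 = 51, yield 51.
Therefore out = 51.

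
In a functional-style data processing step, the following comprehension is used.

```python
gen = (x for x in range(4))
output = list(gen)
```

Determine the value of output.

Step 1: Generator expression iterates range(4): [0, 1, 2, 3].
Step 2: list() collects all values.
Therefore output = [0, 1, 2, 3].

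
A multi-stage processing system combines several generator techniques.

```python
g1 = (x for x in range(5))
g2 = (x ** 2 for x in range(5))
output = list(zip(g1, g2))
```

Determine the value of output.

Step 1: g1 produces [0, 1, 2, 3, 4].
Step 2: g2 produces [0, 1, 4, 9, 16].
Step 3: zip pairs them: [(0, 0), (1, 1), (2, 4), (3, 9), (4, 16)].
Therefore output = [(0, 0), (1, 1), (2, 4), (3, 9), (4, 16)].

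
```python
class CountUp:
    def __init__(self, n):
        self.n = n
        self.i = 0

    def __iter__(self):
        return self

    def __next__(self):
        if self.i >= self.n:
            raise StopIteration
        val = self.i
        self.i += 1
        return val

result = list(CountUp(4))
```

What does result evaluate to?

Step 1: CountUp(4) creates an iterator counting 0 to 3.
Step 2: list() consumes all values: [0, 1, 2, 3].
Therefore result = [0, 1, 2, 3].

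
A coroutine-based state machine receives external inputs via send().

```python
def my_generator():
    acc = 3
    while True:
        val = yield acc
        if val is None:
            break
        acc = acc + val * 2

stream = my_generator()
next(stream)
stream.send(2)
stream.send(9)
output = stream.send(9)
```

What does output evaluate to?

Step 1: next() -> yield acc=3.
Step 2: send(2) -> val=2, acc = 3 + 2*2 = 7, yield 7.
Step 3: send(9) -> val=9, acc = 7 + 9*2 = 25, yield 25.
Step 4: send(9) -> val=9, acc = 25 + 9*2 = 43, yield 43.
Therefore output = 43.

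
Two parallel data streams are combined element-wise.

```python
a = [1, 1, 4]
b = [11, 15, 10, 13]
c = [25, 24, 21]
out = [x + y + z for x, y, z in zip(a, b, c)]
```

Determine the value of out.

Step 1: zip three lists (truncates to shortest, len=3):
  1 + 11 + 25 = 37
  1 + 15 + 24 = 40
  4 + 10 + 21 = 35
Therefore out = [37, 40, 35].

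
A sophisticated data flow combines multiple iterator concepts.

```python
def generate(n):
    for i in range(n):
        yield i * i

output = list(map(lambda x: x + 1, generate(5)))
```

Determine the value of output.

Step 1: generate(5) yields squares: [0, 1, 4, 9, 16].
Step 2: map adds 1 to each: [1, 2, 5, 10, 17].
Therefore output = [1, 2, 5, 10, 17].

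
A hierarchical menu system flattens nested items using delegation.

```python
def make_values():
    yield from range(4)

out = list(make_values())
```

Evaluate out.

Step 1: yield from delegates to the iterable, yielding each element.
Step 2: Collected values: [0, 1, 2, 3].
Therefore out = [0, 1, 2, 3].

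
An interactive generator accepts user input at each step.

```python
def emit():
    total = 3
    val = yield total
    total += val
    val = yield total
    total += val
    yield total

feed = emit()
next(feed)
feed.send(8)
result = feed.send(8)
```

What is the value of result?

Step 1: next() -> yield total=3.
Step 2: send(8) -> val=8, total = 3+8 = 11, yield 11.
Step 3: send(8) -> val=8, total = 11+8 = 19, yield 19.
Therefore result = 19.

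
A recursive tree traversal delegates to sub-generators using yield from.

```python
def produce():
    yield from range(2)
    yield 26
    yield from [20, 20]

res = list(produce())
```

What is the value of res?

Step 1: Trace yields in order:
  yield 0
  yield 1
  yield 26
  yield 20
  yield 20
Therefore res = [0, 1, 26, 20, 20].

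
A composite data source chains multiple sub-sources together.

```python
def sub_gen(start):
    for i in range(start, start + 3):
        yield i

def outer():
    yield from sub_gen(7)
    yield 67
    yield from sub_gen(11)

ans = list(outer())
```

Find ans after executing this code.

Step 1: outer() delegates to sub_gen(7):
  yield 7
  yield 8
  yield 9
Step 2: yield 67
Step 3: Delegates to sub_gen(11):
  yield 11
  yield 12
  yield 13
Therefore ans = [7, 8, 9, 67, 11, 12, 13].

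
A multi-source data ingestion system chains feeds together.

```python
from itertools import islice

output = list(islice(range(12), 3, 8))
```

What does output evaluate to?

Step 1: islice(range(12), 3, 8) takes elements at indices [3, 8).
Step 2: Elements: [3, 4, 5, 6, 7].
Therefore output = [3, 4, 5, 6, 7].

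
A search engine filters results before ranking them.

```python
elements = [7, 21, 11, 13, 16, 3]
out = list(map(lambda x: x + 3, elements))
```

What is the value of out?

Step 1: Apply lambda x: x + 3 to each element:
  7 -> 10
  21 -> 24
  11 -> 14
  13 -> 16
  16 -> 19
  3 -> 6
Therefore out = [10, 24, 14, 16, 19, 6].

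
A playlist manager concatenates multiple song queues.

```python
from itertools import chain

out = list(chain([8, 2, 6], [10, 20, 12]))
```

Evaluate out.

Step 1: chain() concatenates iterables: [8, 2, 6] + [10, 20, 12].
Therefore out = [8, 2, 6, 10, 20, 12].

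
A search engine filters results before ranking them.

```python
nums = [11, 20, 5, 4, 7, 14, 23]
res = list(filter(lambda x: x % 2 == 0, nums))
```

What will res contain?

Step 1: Filter elements divisible by 2:
  11 % 2 = 1: removed
  20 % 2 = 0: kept
  5 % 2 = 1: removed
  4 % 2 = 0: kept
  7 % 2 = 1: removed
  14 % 2 = 0: kept
  23 % 2 = 1: removed
Therefore res = [20, 4, 14].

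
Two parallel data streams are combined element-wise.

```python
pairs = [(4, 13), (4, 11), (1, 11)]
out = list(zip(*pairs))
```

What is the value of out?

Step 1: zip(*pairs) transposes: unzips [(4, 13), (4, 11), (1, 11)] into separate sequences.
Step 2: First elements: (4, 4, 1), second elements: (13, 11, 11).
Therefore out = [(4, 4, 1), (13, 11, 11)].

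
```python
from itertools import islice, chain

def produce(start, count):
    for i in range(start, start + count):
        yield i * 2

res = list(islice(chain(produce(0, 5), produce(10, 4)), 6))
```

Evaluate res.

Step 1: produce(0, 5) yields [0, 2, 4, 6, 8].
Step 2: produce(10, 4) yields [20, 22, 24, 26].
Step 3: chain concatenates: [0, 2, 4, 6, 8, 20, 22, 24, 26].
Step 4: islice takes first 6: [0, 2, 4, 6, 8, 20].
Therefore res = [0, 2, 4, 6, 8, 20].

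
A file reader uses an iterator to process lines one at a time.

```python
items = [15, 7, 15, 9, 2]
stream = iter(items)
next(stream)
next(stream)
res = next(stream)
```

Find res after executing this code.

Step 1: Create iterator over [15, 7, 15, 9, 2].
Step 2: next() consumes 15.
Step 3: next() consumes 7.
Step 4: next() returns 15.
Therefore res = 15.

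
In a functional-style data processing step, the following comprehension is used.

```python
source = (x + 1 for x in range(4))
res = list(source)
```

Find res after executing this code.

Step 1: For each x in range(4), compute x+1:
  x=0: 0+1 = 1
  x=1: 1+1 = 2
  x=2: 2+1 = 3
  x=3: 3+1 = 4
Therefore res = [1, 2, 3, 4].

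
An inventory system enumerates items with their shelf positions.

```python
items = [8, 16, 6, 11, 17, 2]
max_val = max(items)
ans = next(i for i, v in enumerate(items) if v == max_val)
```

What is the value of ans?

Step 1: max([8, 16, 6, 11, 17, 2]) = 17.
Step 2: Find first index where value == 17:
  Index 0: 8 != 17
  Index 1: 16 != 17
  Index 2: 6 != 17
  Index 3: 11 != 17
  Index 4: 17 == 17, found!
Therefore ans = 4.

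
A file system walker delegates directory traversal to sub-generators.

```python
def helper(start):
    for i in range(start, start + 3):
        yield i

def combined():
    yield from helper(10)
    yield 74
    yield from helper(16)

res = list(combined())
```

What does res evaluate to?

Step 1: combined() delegates to helper(10):
  yield 10
  yield 11
  yield 12
Step 2: yield 74
Step 3: Delegates to helper(16):
  yield 16
  yield 17
  yield 18
Therefore res = [10, 11, 12, 74, 16, 17, 18].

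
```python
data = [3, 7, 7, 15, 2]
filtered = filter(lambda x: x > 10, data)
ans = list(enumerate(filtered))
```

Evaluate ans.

Step 1: Filter [3, 7, 7, 15, 2] for > 10: [15].
Step 2: enumerate re-indexes from 0: [(0, 15)].
Therefore ans = [(0, 15)].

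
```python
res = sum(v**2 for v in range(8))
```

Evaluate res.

Step 1: Compute v**2 for each v in range(8):
  v=0: 0**2 = 0
  v=1: 1**2 = 1
  v=2: 2**2 = 4
  v=3: 3**2 = 9
  v=4: 4**2 = 16
  v=5: 5**2 = 25
  v=6: 6**2 = 36
  v=7: 7**2 = 49
Step 2: sum = 0 + 1 + 4 + 9 + 16 + 25 + 36 + 49 = 140.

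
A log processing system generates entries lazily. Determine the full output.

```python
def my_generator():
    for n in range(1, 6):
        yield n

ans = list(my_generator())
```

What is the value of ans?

Step 1: The generator yields each value from range(1, 6).
Step 2: list() consumes all yields: [1, 2, 3, 4, 5].
Therefore ans = [1, 2, 3, 4, 5].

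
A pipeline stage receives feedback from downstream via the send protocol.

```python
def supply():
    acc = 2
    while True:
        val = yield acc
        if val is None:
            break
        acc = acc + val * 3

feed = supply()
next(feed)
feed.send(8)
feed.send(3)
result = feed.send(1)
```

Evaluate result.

Step 1: next() -> yield acc=2.
Step 2: send(8) -> val=8, acc = 2 + 8*3 = 26, yield 26.
Step 3: send(3) -> val=3, acc = 26 + 3*3 = 35, yield 35.
Step 4: send(1) -> val=1, acc = 35 + 1*3 = 38, yield 38.
Therefore result = 38.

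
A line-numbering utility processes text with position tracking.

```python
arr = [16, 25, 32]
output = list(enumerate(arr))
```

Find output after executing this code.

Step 1: enumerate pairs each element with its index:
  (0, 16)
  (1, 25)
  (2, 32)
Therefore output = [(0, 16), (1, 25), (2, 32)].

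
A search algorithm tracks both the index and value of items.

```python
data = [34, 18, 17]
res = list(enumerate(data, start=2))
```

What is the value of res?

Step 1: enumerate with start=2:
  (2, 34)
  (3, 18)
  (4, 17)
Therefore res = [(2, 34), (3, 18), (4, 17)].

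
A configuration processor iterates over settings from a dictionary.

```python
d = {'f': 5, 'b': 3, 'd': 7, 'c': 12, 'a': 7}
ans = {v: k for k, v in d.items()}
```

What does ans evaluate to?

Step 1: Invert dict (swap keys and values):
  'f': 5 -> 5: 'f'
  'b': 3 -> 3: 'b'
  'd': 7 -> 7: 'd'
  'c': 12 -> 12: 'c'
  'a': 7 -> 7: 'a'
Therefore ans = {5: 'f', 3: 'b', 7: 'a', 12: 'c'}.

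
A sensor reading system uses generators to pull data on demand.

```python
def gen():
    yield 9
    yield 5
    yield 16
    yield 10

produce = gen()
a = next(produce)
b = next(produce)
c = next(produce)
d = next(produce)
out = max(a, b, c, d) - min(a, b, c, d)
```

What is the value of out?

Step 1: Create generator and consume all values:
  a = next(produce) = 9
  b = next(produce) = 5
  c = next(produce) = 16
  d = next(produce) = 10
Step 2: max = 16, min = 5, out = 16 - 5 = 11.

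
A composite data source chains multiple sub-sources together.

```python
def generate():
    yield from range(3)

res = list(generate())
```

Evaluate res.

Step 1: yield from delegates to the iterable, yielding each element.
Step 2: Collected values: [0, 1, 2].
Therefore res = [0, 1, 2].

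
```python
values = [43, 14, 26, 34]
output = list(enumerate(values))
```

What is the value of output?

Step 1: enumerate pairs each element with its index:
  (0, 43)
  (1, 14)
  (2, 26)
  (3, 34)
Therefore output = [(0, 43), (1, 14), (2, 26), (3, 34)].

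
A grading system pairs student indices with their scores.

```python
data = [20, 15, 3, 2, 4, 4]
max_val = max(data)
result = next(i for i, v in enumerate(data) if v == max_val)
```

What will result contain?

Step 1: max([20, 15, 3, 2, 4, 4]) = 20.
Step 2: Find first index where value == 20:
  Index 0: 20 == 20, found!
Therefore result = 0.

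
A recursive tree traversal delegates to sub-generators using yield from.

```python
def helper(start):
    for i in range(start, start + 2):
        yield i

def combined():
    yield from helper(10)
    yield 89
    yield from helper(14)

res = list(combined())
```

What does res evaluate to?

Step 1: combined() delegates to helper(10):
  yield 10
  yield 11
Step 2: yield 89
Step 3: Delegates to helper(14):
  yield 14
  yield 15
Therefore res = [10, 11, 89, 14, 15].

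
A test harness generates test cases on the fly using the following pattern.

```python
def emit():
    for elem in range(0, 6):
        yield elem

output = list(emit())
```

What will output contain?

Step 1: The generator yields each value from range(0, 6).
Step 2: list() consumes all yields: [0, 1, 2, 3, 4, 5].
Therefore output = [0, 1, 2, 3, 4, 5].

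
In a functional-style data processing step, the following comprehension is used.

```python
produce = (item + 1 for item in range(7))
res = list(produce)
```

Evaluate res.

Step 1: For each item in range(7), compute item+1:
  item=0: 0+1 = 1
  item=1: 1+1 = 2
  item=2: 2+1 = 3
  item=3: 3+1 = 4
  item=4: 4+1 = 5
  item=5: 5+1 = 6
  item=6: 6+1 = 7
Therefore res = [1, 2, 3, 4, 5, 6, 7].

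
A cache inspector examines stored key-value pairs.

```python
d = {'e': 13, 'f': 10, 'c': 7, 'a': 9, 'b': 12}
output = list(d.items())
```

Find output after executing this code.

Step 1: d.items() returns (key, value) pairs in insertion order.
Therefore output = [('e', 13), ('f', 10), ('c', 7), ('a', 9), ('b', 12)].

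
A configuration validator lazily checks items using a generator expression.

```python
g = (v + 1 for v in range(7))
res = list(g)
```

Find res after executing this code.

Step 1: For each v in range(7), compute v+1:
  v=0: 0+1 = 1
  v=1: 1+1 = 2
  v=2: 2+1 = 3
  v=3: 3+1 = 4
  v=4: 4+1 = 5
  v=5: 5+1 = 6
  v=6: 6+1 = 7
Therefore res = [1, 2, 3, 4, 5, 6, 7].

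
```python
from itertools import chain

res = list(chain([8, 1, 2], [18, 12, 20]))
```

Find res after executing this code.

Step 1: chain() concatenates iterables: [8, 1, 2] + [18, 12, 20].
Therefore res = [8, 1, 2, 18, 12, 20].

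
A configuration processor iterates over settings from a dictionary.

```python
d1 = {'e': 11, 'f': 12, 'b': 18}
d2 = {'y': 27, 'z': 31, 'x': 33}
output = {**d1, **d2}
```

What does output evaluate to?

Step 1: Merge d1 and d2 (d2 values override on key conflicts).
Step 2: d1 has keys ['e', 'f', 'b'], d2 has keys ['y', 'z', 'x'].
Therefore output = {'e': 11, 'f': 12, 'b': 18, 'y': 27, 'z': 31, 'x': 33}.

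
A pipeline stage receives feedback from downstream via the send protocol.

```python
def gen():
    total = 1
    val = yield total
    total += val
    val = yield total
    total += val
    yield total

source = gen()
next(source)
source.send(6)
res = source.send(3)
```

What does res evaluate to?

Step 1: next() -> yield total=1.
Step 2: send(6) -> val=6, total = 1+6 = 7, yield 7.
Step 3: send(3) -> val=3, total = 7+3 = 10, yield 10.
Therefore res = 10.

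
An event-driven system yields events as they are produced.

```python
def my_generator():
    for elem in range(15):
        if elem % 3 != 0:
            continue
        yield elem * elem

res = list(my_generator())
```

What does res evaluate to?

Step 1: Only yield elem**2 when elem is divisible by 3:
  elem=0: 0 % 3 == 0, yield 0**2 = 0
  elem=3: 3 % 3 == 0, yield 3**2 = 9
  elem=6: 6 % 3 == 0, yield 6**2 = 36
  elem=9: 9 % 3 == 0, yield 9**2 = 81
  elem=12: 12 % 3 == 0, yield 12**2 = 144
Therefore res = [0, 9, 36, 81, 144].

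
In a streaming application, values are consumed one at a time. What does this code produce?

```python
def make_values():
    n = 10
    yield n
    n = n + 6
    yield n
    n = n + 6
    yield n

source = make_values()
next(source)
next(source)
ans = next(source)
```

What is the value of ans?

Step 1: Trace through generator execution:
  Yield 1: n starts at 10, yield 10
  Yield 2: n = 10 + 6 = 16, yield 16
  Yield 3: n = 16 + 6 = 22, yield 22
Step 2: First next() gets 10, second next() gets the second value, third next() yields 22.
Therefore ans = 22.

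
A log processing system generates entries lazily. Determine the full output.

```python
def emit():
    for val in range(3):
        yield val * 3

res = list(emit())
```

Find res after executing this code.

Step 1: For each val in range(3), yield val * 3:
  val=0: yield 0 * 3 = 0
  val=1: yield 1 * 3 = 3
  val=2: yield 2 * 3 = 6
Therefore res = [0, 3, 6].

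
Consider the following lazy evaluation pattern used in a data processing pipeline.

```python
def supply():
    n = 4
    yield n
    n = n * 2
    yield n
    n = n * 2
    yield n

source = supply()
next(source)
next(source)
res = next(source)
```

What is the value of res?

Step 1: Trace through generator execution:
  Yield 1: n starts at 4, yield 4
  Yield 2: n = 4 * 2 = 8, yield 8
  Yield 3: n = 8 * 2 = 16, yield 16
Step 2: First next() gets 4, second next() gets the second value, third next() yields 16.
Therefore res = 16.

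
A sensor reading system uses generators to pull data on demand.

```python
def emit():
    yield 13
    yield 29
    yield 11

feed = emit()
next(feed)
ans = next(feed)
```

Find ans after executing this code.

Step 1: emit() creates a generator.
Step 2: next(feed) yields 13 (consumed and discarded).
Step 3: next(feed) yields 29, assigned to ans.
Therefore ans = 29.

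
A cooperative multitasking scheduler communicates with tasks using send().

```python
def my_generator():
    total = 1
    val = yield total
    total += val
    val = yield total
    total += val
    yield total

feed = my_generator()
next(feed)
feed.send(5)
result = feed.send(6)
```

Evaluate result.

Step 1: next() -> yield total=1.
Step 2: send(5) -> val=5, total = 1+5 = 6, yield 6.
Step 3: send(6) -> val=6, total = 6+6 = 12, yield 12.
Therefore result = 12.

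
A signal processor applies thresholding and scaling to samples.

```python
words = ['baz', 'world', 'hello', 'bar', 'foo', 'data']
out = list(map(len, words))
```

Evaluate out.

Step 1: Map len() to each word:
  'baz' -> 3
  'world' -> 5
  'hello' -> 5
  'bar' -> 3
  'foo' -> 3
  'data' -> 4
Therefore out = [3, 5, 5, 3, 3, 4].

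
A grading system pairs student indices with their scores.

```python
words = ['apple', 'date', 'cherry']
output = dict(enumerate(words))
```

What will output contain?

Step 1: enumerate pairs indices with words:
  0 -> 'apple'
  1 -> 'date'
  2 -> 'cherry'
Therefore output = {0: 'apple', 1: 'date', 2: 'cherry'}.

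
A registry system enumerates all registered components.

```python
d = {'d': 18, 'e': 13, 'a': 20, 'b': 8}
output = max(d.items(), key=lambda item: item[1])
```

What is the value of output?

Step 1: Find item with maximum value:
  ('d', 18)
  ('e', 13)
  ('a', 20)
  ('b', 8)
Step 2: Maximum value is 20 at key 'a'.
Therefore output = ('a', 20).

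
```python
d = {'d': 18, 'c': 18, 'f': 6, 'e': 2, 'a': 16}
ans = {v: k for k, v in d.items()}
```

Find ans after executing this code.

Step 1: Invert dict (swap keys and values):
  'd': 18 -> 18: 'd'
  'c': 18 -> 18: 'c'
  'f': 6 -> 6: 'f'
  'e': 2 -> 2: 'e'
  'a': 16 -> 16: 'a'
Therefore ans = {18: 'c', 6: 'f', 2: 'e', 16: 'a'}.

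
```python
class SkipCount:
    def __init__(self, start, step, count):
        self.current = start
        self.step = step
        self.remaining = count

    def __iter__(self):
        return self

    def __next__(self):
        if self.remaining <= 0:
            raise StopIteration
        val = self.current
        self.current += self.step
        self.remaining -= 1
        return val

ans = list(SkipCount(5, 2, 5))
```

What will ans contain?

Step 1: SkipCount starts at 5, increments by 2, for 5 steps:
  Yield 5, then current += 2
  Yield 7, then current += 2
  Yield 9, then current += 2
  Yield 11, then current += 2
  Yield 13, then current += 2
Therefore ans = [5, 7, 9, 11, 13].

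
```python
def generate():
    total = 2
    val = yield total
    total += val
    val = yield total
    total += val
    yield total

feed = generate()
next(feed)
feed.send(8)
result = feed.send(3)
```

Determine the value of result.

Step 1: next() -> yield total=2.
Step 2: send(8) -> val=8, total = 2+8 = 10, yield 10.
Step 3: send(3) -> val=3, total = 10+3 = 13, yield 13.
Therefore result = 13.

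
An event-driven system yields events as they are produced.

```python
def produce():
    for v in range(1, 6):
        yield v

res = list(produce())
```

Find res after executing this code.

Step 1: The generator yields each value from range(1, 6).
Step 2: list() consumes all yields: [1, 2, 3, 4, 5].
Therefore res = [1, 2, 3, 4, 5].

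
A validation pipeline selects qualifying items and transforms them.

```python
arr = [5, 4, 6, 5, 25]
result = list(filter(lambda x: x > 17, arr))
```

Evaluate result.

Step 1: Filter elements > 17:
  5: removed
  4: removed
  6: removed
  5: removed
  25: kept
Therefore result = [25].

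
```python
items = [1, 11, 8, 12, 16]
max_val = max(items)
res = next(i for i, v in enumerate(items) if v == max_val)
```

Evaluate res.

Step 1: max([1, 11, 8, 12, 16]) = 16.
Step 2: Find first index where value == 16:
  Index 0: 1 != 16
  Index 1: 11 != 16
  Index 2: 8 != 16
  Index 3: 12 != 16
  Index 4: 16 == 16, found!
Therefore res = 4.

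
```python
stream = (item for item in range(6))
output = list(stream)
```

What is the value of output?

Step 1: Generator expression iterates range(6): [0, 1, 2, 3, 4, 5].
Step 2: list() collects all values.
Therefore output = [0, 1, 2, 3, 4, 5].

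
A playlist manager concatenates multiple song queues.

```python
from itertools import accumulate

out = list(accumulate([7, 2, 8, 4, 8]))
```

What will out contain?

Step 1: accumulate computes running sums:
  + 7 = 7
  + 2 = 9
  + 8 = 17
  + 4 = 21
  + 8 = 29
Therefore out = [7, 9, 17, 21, 29].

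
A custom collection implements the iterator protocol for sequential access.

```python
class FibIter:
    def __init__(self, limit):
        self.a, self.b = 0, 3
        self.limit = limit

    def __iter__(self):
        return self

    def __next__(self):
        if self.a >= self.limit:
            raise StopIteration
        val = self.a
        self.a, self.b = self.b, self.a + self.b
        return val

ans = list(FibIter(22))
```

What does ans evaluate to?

Step 1: Fibonacci-like sequence (a=0, b=3) until >= 22:
  Yield 0, then a,b = 3,3
  Yield 3, then a,b = 3,6
  Yield 3, then a,b = 6,9
  Yield 6, then a,b = 9,15
  Yield 9, then a,b = 15,24
  Yield 15, then a,b = 24,39
Step 2: 24 >= 22, stop.
Therefore ans = [0, 3, 3, 6, 9, 15].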